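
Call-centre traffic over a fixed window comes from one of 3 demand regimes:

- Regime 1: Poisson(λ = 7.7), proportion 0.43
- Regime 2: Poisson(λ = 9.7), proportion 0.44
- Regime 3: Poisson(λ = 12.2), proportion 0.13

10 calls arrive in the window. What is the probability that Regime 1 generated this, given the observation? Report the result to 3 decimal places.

0.366

P(component k | x) = π_k·f_k(x) / marginal(x), where marginal(x) = Σ_j π_j·f_j(x).
Component likelihoods at x = 10 calls:
  p_1 = e^(−7.7)·7.7^10/10! = 0.0914275
  p_2 = e^(−9.7)·9.7^10/10! = 0.124537
  p_3 = e^(−12.2)·12.2^10/10! = 0.101261
Weight by the priors:
  π_1·p_1 = 0.43 × 0.0914275 = 0.0393138
  π_2·p_2 = 0.44 × 0.124537 = 0.0547962
  π_3·p_3 = 0.13 × 0.101261 = 0.0131639
Sum: 0.0393138 + 0.0547962 + 0.0131639 = 0.107274
So the posterior for Regime 1 is 0.0393138 / 0.107274 ≈ 0.366.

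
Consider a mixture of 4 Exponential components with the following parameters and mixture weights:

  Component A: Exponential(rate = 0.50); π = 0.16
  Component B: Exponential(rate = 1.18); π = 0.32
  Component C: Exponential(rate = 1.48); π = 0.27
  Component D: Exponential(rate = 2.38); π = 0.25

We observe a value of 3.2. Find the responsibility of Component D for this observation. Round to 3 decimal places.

0.010

The responsibility of component k is P(Z=k) f_k(x) divided by Σ_j P(Z=j) f_j(x).
Component likelihoods at x = 3.2:
  p_A = 0.50·e^(−0.50·3.2) = 0.50·e^(−1.6000) = 0.100948
  p_B = 1.18·e^(−1.18·3.2) = 1.18·e^(−3.7760) = 0.0270387
  p_C = 1.48·e^(−1.48·3.2) = 1.48·e^(−4.7360) = 0.012985
  p_D = 2.38·e^(−2.38·3.2) = 2.38·e^(−7.6160) = 0.00117217
Prior × likelihood for each component:
  P(Z=A)·p_A = 0.16 × 0.100948 = 0.0161517
  P(Z=B)·p_B = 0.32 × 0.0270387 = 0.00865239
  P(Z=C)·p_C = 0.27 × 0.012985 = 0.00350596
  P(Z=D)·p_D = 0.25 × 0.00117217 = 0.000293042
Normaliser: 0.0161517 + 0.00865239 + 0.00350596 + 0.000293042 = 0.0286031
So the posterior for Component D is 0.000293042 / 0.0286031 ≈ 0.010.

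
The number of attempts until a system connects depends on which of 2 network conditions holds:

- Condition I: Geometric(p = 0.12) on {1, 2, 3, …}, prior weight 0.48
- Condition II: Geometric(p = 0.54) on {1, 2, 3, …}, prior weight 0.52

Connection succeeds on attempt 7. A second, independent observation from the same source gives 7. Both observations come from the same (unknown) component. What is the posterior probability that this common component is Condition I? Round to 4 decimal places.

0.9910

Apply Bayes' rule: the posterior for each component is proportional to its prior times its likelihood at x.
Since both observations come from the same component, the likelihood for component k is f_k(x₁)·f_k(x₂).
  p_I = [0.12·(1−0.12)^6 = 0.12·0.464404 = 0.0557285] × [0.0557285] = 0.00310566
  p_II = [0.54·(1−0.54)^6 = 0.54·0.0094743 = 0.00511612] × [0.00511612] = 2.61747e-05
Weight by the priors:
  π_I·p_I = 0.48 × 0.00310566 = 0.00149072
  π_II·p_II = 0.52 × 2.61747e-05 = 1.36108e-05
Normaliser: 0.00149072 + 1.36108e-05 = 0.00150433
Responsibility of Condition I: 0.00149072 / 0.00150433 ≈ 0.9910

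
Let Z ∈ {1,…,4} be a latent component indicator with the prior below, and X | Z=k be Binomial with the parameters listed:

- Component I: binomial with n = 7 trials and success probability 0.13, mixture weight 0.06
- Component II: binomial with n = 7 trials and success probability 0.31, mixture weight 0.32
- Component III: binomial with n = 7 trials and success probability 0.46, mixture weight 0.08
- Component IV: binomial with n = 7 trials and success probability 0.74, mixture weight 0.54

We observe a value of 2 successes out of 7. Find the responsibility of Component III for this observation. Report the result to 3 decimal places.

0.121

P(component k | x) = π_k·f_k(x) / marginal(x), where marginal(x) = Σ_j π_j·f_j(x).
Component likelihoods at x = 2 successes out of 7:
  p_I = 0.17689
  p_II = 0.315637
  p_III = 0.204035
  p_IV = 0.0136631
Multiply by the mixture weights:
  π_I·p_I = 0.06 × 0.17689 = 0.0106134
  π_II·p_II = 0.32 × 0.315637 = 0.101004
  π_III·p_III = 0.08 × 0.204035 = 0.0163228
  π_IV·p_IV = 0.54 × 0.0136631 = 0.00737808
Denominator: 0.0106134 + 0.101004 + 0.0163228 + 0.00737808 = 0.135318
Responsibility of Component III: 0.0163228 / 0.135318 ≈ 0.121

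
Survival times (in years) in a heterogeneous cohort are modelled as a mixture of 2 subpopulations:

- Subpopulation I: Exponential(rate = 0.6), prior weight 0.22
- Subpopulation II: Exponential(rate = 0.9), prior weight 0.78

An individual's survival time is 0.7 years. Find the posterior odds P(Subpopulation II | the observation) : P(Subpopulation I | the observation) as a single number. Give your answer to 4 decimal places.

4.3108

Since P(k|x) ∝ π_k f_k(x), the posterior odds are π_i f_i(x) / (π_j f_j(x)).
Evaluate each component's likelihood at the observed value:
  f_I = 0.6·e^(−0.6·0.7) = 0.6·e^(−0.4200) = 0.394228
  f_II = 0.9·e^(−0.9·0.7) = 0.9·e^(−0.6300) = 0.479333
0.373879 / 0.0867302 ≈ 4.3108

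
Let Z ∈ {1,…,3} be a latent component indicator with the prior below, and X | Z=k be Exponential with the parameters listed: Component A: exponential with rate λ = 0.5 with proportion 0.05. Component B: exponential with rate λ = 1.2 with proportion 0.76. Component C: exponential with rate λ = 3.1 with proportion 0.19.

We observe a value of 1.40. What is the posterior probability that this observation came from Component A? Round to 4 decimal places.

0.0653

Posterior ∝ prior × likelihood, so P(k | x) ∝ π_k f_k(x); normalise over all components.
Evaluate each component's likelihood at the observed value:
  L_A = 0.248293
  L_B = 0.223649
  L_C = 0.0404132
Weight by the priors:
  π_A·L_A = 0.05 × 0.248293 = 0.0124146
  π_B·L_B = 0.76 × 0.223649 = 0.169973
  π_C·L_C = 0.19 × 0.0404132 = 0.00767852
Evidence: 0.0124146 + 0.169973 + 0.00767852 = 0.190066
P(Component A | the observation) = 0.0124146 / 0.190066 ≈ 0.0653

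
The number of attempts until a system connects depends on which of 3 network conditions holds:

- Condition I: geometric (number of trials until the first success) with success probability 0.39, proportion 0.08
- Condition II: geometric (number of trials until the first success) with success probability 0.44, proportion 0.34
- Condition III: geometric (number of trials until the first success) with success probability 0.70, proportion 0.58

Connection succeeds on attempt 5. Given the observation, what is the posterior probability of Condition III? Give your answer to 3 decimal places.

Apply Bayes' rule: the posterior for each component is proportional to its prior times its likelihood at x.
Component likelihoods at x = 5:
  f_I = 0.0539988
  f_II = 0.0432718
  f_III = 0.00567
Unnormalised posteriors:
  π_I·f_I = 0.08 × 0.0539988 = 0.0043199
  π_II·f_II = 0.34 × 0.0432718 = 0.0147124
  π_III·f_III = 0.58 × 0.00567 = 0.0032886
Denominator: 0.0043199 + 0.0147124 + 0.0032886 = 0.0223209
P(Condition III | the observation) = 0.0032886 / 0.0223209 ≈ 0.147

0.147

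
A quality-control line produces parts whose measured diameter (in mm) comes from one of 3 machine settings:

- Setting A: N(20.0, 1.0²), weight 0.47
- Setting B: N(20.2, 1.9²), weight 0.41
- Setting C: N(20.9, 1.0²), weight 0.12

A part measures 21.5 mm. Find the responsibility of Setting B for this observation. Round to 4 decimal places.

0.4031

By Bayes' theorem, P(k | x) = P(Z=k) f_k(x) / Σ_j P(Z=j) f_j(x).
Normal densities:
  f_A = (1/(1.0·√(2π)))·exp(−(21.5−20.0)²/(2·1.0²)) = 0.398942·exp(-1.12500) = 0.129518
  f_B = (1/(1.9·√(2π)))·exp(−(21.5−20.2)²/(2·1.9²)) = 0.209970·exp(-0.23407) = 0.16615
  f_C = (1/(1.0·√(2π)))·exp(−(21.5−20.9)²/(2·1.0²)) = 0.398942·exp(-0.18000) = 0.333225
Multiply by the mixture weights:
  P(Z=A)·f_A = 0.47 × 0.129518 = 0.0608733
  P(Z=B)·f_B = 0.41 × 0.16615 = 0.0681215
  P(Z=C)·f_C = 0.12 × 0.333225 = 0.039987
Sum: 0.0608733 + 0.0681215 + 0.039987 = 0.168982
P(Setting B | x) ≈ 0.4031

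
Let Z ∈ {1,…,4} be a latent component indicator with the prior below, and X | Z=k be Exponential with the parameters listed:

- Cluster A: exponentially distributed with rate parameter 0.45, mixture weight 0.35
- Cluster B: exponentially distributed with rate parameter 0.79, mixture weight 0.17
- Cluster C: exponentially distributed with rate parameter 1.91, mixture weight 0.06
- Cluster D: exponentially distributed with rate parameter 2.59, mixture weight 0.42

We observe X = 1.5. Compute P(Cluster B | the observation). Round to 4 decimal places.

0.2735

Apply Bayes' rule: the posterior for each component is proportional to its prior times its likelihood at x.
Evaluate each component's likelihood at the observed value:
  p_A = 0.22912
  p_B = 0.241539
  p_C = 0.108838
  p_D = 0.0532189
Multiply by the mixture weights:
  w_A·p_A = 0.35 × 0.22912 = 0.0801921
  w_B·p_B = 0.17 × 0.241539 = 0.0410617
  w_C·p_C = 0.06 × 0.108838 = 0.00653027
  w_D·p_D = 0.42 × 0.0532189 = 0.0223519
Denominator: 0.0801921 + 0.0410617 + 0.00653027 + 0.0223519 = 0.150136
P(Cluster B | data) = 0.0410617 / 0.150136 ≈ 0.2735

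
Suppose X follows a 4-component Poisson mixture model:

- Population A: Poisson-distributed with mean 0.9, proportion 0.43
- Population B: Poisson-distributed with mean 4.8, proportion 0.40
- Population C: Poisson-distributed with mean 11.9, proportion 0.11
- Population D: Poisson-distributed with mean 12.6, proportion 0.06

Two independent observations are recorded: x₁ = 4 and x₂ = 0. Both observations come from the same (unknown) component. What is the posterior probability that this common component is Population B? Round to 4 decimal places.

0.2357

P(component k | x) = π_k·f_k(x) / marginal(x), where marginal(x) = Σ_j π_j·f_j(x).
Since both observations come from the same component, the likelihood for component k is f_k(x₁)·f_k(x₂).
  f_A = [e^(−0.9)·0.9^4/4! = 0.0111146] × [0.40657] = 0.00451886
  f_B = [e^(−4.8)·4.8^4/4! = 0.182029] × [0.00822975] = 0.00149805
  f_C = [e^(−11.9)·11.9^4/4! = 0.00567378] × [6.7904e-06] = 3.85272e-08
  f_D = [e^(−12.6)·12.6^4/4! = 0.00354128] × [3.37202e-06] = 1.19413e-08
Unnormalised posteriors:
  π_A·f_A = 0.43 × 0.00451886 = 0.00194311
  π_B·f_B = 0.40 × 0.00149805 = 0.000599221
  π_C·f_C = 0.11 × 3.85272e-08 = 4.238e-09
  π_D·f_D = 0.06 × 1.19413e-08 = 7.16475e-10
Normaliser: 0.00194311 + 0.000599221 + 4.238e-09 + 7.16475e-10 = 0.00254233
P(Population B | x) = 0.000599221 / 0.00254233 ≈ 0.2357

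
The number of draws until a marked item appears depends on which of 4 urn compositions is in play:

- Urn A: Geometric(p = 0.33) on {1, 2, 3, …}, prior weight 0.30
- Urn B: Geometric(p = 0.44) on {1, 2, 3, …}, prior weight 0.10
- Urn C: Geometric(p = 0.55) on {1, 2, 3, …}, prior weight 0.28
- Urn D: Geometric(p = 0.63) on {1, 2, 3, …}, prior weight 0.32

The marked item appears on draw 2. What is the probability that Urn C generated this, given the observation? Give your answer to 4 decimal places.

0.2951

The responsibility of component k is w_k f_k(x) divided by Σ_j w_j f_j(x).
Geometric probabilities:
  f_A = 0.2211
  f_B = 0.2464
  f_C = 0.2475
  f_D = 0.2331
Multiply by the mixture weights:
  w_A·f_A = 0.30 × 0.2211 = 0.06633
  w_B·f_B = 0.10 × 0.2464 = 0.02464
  w_C·f_C = 0.28 × 0.2475 = 0.0693
  w_D·f_D = 0.32 × 0.2331 = 0.074592
Normaliser: 0.06633 + 0.02464 + 0.0693 + 0.074592 = 0.234862
Responsibility of Urn C: 0.0693 / 0.234862 ≈ 0.2951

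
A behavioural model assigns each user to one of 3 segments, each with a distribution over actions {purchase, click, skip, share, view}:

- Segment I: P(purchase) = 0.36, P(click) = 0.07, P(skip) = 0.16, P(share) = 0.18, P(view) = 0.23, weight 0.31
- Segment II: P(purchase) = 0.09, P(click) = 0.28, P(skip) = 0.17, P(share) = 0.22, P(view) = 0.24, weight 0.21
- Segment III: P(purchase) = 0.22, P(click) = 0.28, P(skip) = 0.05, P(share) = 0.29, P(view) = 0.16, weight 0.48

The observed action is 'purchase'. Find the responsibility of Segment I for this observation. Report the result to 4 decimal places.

0.4727

Apply Bayes' rule: the posterior for each component is proportional to its prior times its likelihood at x.
Evaluate each component's likelihood at the observed value:
  L_I = P(purchase | comp) = 0.36
  L_II = P(purchase | comp) = 0.09
  L_III = P(purchase | comp) = 0.22
Weight by the priors:
  π_I·L_I = 0.31 × 0.36 = 0.1116
  π_II·L_II = 0.21 × 0.09 = 0.0189
  π_III·L_III = 0.48 × 0.22 = 0.1056
Normaliser: 0.1116 + 0.0189 + 0.1056 = 0.2361
So the posterior for Segment I is 0.1116 / 0.2361 ≈ 0.4727.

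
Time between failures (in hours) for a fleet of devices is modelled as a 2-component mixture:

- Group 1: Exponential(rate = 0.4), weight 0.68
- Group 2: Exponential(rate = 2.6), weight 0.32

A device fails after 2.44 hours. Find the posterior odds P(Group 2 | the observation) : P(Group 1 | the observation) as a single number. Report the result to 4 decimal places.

Posterior odds = (π_i f_i(x)) / (π_j f_j(x)); the normalising sum cancels.
Evaluate each component's likelihood at the observed value:
  p_1 = 0.4·e^(−0.4·2.44) = 0.4·e^(−0.9760) = 0.150726
  p_2 = 2.6·e^(−2.6·2.44) = 2.6·e^(−6.3440) = 0.00456887
0.00146204 / 0.102494 ≈ 0.0143

0.0143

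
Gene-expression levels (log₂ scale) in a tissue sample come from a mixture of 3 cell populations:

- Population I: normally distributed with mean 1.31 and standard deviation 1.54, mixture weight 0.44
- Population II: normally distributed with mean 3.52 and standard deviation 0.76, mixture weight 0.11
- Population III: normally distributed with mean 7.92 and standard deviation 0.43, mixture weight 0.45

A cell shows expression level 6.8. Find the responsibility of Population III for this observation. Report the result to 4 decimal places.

Apply Bayes' rule: the posterior for each component is proportional to its prior times its likelihood at x.
Component likelihoods at x = 6.8:
  L_I = (1/(1.54·√(2π)))·exp(−(6.8−1.31)²/(2·1.54²)) = 0.259053·exp(-6.35438) = 0.000450523
  L_II = (1/(0.76·√(2π)))·exp(−(6.8−3.52)²/(2·0.76²)) = 0.524924·exp(-9.31302) = 4.737e-05
  L_III = (1/(0.43·√(2π)))·exp(−(6.8−7.92)²/(2·0.43²)) = 0.927773·exp(-3.39210) = 0.0312083
Prior × likelihood for each component:
  π_I·L_I = 0.44 × 0.000450523 = 0.00019823
  π_II·L_II = 0.11 × 4.737e-05 = 5.2107e-06
  π_III·L_III = 0.45 × 0.0312083 = 0.0140437
Marginal: 0.00019823 + 5.2107e-06 + 0.0140437 = 0.0142472
P(Population III | 6.8) ≈ 0.9857

0.9857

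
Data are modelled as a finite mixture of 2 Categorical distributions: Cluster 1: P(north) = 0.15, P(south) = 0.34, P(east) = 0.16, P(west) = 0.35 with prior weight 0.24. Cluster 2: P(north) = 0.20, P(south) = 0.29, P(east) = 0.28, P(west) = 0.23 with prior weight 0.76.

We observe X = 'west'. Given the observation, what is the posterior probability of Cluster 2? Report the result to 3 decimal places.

0.675

The responsibility of component k is π_k f_k(x) divided by Σ_j π_j f_j(x).
Component likelihoods at x = 'west':
  L_1 = P(west | comp) = 0.35
  L_2 = P(west | comp) = 0.23
Unnormalised posteriors:
  π_1·L_1 = 0.24 × 0.35 = 0.084
  π_2·L_2 = 0.76 × 0.23 = 0.1748
Normaliser: 0.084 + 0.1748 = 0.2588
P(Cluster 2 | 'west') = 0.1748 / 0.2588 ≈ 0.675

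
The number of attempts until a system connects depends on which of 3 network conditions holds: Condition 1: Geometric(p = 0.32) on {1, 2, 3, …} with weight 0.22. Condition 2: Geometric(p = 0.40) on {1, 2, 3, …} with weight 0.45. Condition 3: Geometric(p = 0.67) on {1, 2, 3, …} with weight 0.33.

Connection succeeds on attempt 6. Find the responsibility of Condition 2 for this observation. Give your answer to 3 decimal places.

Apply Bayes' rule: the posterior for each component is proportional to its prior times its likelihood at x.
Evaluate each component's likelihood at the observed value:
  p_1 = 0.32·(1−0.32)^5 = 0.32·0.145393 = 0.0465259
  p_2 = 0.40·(1−0.40)^5 = 0.40·0.07776 = 0.031104
  p_3 = 0.67·(1−0.67)^5 = 0.67·0.00391354 = 0.00262207
Unnormalised posteriors:
  π_1·p_1 = 0.22 × 0.0465259 = 0.0102357
  π_2·p_2 = 0.45 × 0.031104 = 0.0139968
  π_3·p_3 = 0.33 × 0.00262207 = 0.000865284
Sum: 0.0102357 + 0.0139968 + 0.000865284 = 0.0250978
So the posterior for Condition 2 is 0.0139968 / 0.0250978 ≈ 0.558.

0.558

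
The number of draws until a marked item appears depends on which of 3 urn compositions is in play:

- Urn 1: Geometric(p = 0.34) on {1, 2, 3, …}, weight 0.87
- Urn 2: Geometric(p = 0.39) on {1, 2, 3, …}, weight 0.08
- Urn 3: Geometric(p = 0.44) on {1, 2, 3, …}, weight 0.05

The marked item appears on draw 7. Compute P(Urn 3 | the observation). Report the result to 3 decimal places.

The responsibility of component k is π_k f_k(x) divided by Σ_j π_j f_j(x).
Component likelihoods at x = 7:
  p_1 = 0.34·(1−0.34)^6 = 0.34·0.082654 = 0.0281023
  p_2 = 0.39·(1−0.39)^6 = 0.39·0.0515204 = 0.0200929
  p_3 = 0.44·(1−0.44)^6 = 0.44·0.030841 = 0.01357
Unnormalised posteriors:
  π_1·p_1 = 0.87 × 0.0281023 = 0.024449
  π_2·p_2 = 0.08 × 0.0200929 = 0.00160744
  π_3·p_3 = 0.05 × 0.01357 = 0.000678502
Denominator: 0.024449 + 0.00160744 + 0.000678502 = 0.026735
P(Urn 3 | the observation) ≈ 0.025

0.025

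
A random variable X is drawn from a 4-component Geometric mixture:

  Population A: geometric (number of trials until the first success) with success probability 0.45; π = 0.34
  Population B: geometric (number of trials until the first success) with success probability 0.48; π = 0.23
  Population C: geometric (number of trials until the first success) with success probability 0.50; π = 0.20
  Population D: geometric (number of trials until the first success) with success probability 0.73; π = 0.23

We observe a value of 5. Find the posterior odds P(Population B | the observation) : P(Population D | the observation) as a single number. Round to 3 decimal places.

Posterior odds = (w_i f_i(x)) / (w_j f_j(x)); the normalising sum cancels.
Component likelihoods at x = 5:
  f_A = 0.45·(1−0.45)^4 = 0.45·0.0915063 = 0.0411778
  f_B = 0.48·(1−0.48)^4 = 0.48·0.0731162 = 0.0350958
  f_C = 0.50·(1−0.50)^4 = 0.50·0.0625 = 0.03125
  f_D = 0.73·(1−0.73)^4 = 0.73·0.00531441 = 0.00387952
Posterior odds = (w_B·f_B) / (w_D·f_D) = (0.23·0.0350958) / (0.23·0.00387952) = 0.00807202 / 0.000892289 ≈ 9.046

9.046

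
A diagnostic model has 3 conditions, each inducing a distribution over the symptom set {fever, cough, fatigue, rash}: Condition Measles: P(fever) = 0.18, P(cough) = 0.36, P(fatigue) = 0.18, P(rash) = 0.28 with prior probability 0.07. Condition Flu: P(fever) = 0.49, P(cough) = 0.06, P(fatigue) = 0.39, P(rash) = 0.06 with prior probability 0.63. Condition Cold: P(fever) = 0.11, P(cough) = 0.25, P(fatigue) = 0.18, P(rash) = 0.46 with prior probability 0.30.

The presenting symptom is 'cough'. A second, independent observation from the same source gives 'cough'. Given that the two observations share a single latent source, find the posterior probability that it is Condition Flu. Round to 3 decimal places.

0.075

The responsibility of component k is w_k f_k(x) divided by Σ_j w_j f_j(x).
Since both observations come from the same component, the likelihood for component k is f_k(x₁)·f_k(x₂).
  p_Measles = [0.36] × [0.36] = 0.1296
  p_Flu = [0.06] × [0.06] = 0.0036
  p_Cold = [0.25] × [0.25] = 0.0625
Prior × likelihood for each component:
  w_Measles·p_Measles = 0.07 × 0.1296 = 0.009072
  w_Flu·p_Flu = 0.63 × 0.0036 = 0.002268
  w_Cold·p_Cold = 0.30 × 0.0625 = 0.01875
Denominator: 0.009072 + 0.002268 + 0.01875 = 0.03009
P(Condition Flu | x) ≈ 0.075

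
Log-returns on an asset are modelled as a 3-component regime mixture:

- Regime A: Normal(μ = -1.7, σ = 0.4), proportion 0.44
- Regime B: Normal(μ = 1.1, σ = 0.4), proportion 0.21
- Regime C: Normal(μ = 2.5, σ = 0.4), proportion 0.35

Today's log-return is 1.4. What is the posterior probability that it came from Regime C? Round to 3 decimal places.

0.048

P(component k | x) = w_k·f_k(x) / marginal(x), where marginal(x) = Σ_j w_j·f_j(x).
Component likelihoods at x = 1.4:
  f_A = 9.04574e-14
  f_B = 0.752844
  f_C = 0.0227339
Multiply by the mixture weights:
  w_A·f_A = 0.44 × 9.04574e-14 = 3.98012e-14
  w_B·f_B = 0.21 × 0.752844 = 0.158097
  w_C·f_C = 0.35 × 0.0227339 = 0.00795687
Marginal: 3.98012e-14 + 0.158097 + 0.00795687 = 0.166054
Responsibility of Regime C: 0.00795687 / 0.166054 ≈ 0.048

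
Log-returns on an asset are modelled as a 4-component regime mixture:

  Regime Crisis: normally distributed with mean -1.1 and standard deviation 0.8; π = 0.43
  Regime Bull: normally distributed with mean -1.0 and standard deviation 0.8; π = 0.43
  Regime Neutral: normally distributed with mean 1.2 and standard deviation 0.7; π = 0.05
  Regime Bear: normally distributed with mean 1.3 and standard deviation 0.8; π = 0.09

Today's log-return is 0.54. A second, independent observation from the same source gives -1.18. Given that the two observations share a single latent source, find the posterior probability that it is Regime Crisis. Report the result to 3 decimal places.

0.441

The responsibility of component k is π_k f_k(x) divided by Σ_j π_j f_j(x).
Since both observations come from the same component, the likelihood for component k is f_k(x₁)·f_k(x₂).
  p_Crisis = [0.06099] × [0.496191] = 0.0302627
  p_Bull = [0.0781905] × [0.486213] = 0.0380173
  p_Neutral = [0.365403] × [0.00176031] = 0.000643224
  p_Bear = [0.317574] × [0.00408352] = 0.00129682
Unnormalised posteriors:
  π_Crisis·p_Crisis = 0.43 × 0.0302627 = 0.013013
  π_Bull·p_Bull = 0.43 × 0.0380173 = 0.0163474
  π_Neutral·p_Neutral = 0.05 × 0.000643224 = 3.21612e-05
  π_Bear·p_Bear = 0.09 × 0.00129682 = 0.000116714
Sum: 0.013013 + 0.0163474 + 3.21612e-05 + 0.000116714 = 0.0295093
So the posterior for Regime Crisis is 0.013013 / 0.0295093 ≈ 0.441.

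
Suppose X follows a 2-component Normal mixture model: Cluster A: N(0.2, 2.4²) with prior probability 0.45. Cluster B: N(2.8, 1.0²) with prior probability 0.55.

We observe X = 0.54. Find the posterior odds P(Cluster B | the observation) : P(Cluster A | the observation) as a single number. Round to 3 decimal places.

Since P(k|x) ∝ P(Z=k) f_k(x), the posterior odds are P(Z=i) f_i(x) / (P(Z=j) f_j(x)).
Component likelihoods at x = 0.54:
  f_A = 0.164566
  f_B = 0.0310319
Posterior odds = (P(Z=B)·f_B) / (P(Z=A)·f_A) = (0.55·0.0310319) / (0.45·0.164566) = 0.0170676 / 0.0740548 ≈ 0.230

0.230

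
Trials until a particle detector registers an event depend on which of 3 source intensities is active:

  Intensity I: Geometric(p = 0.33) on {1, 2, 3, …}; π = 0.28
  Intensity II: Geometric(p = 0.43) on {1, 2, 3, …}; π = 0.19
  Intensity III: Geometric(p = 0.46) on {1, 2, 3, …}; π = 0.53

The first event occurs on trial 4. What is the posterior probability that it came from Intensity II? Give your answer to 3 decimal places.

0.186

Posterior ∝ prior × likelihood, so P(k | x) ∝ w_k f_k(x); normalise over all components.
Component likelihoods at x = 4:
  L_I = 0.0992518
  L_II = 0.079633
  L_III = 0.0724334
Unnormalised posteriors:
  w_I·L_I = 0.28 × 0.0992518 = 0.0277905
  w_II·L_II = 0.19 × 0.079633 = 0.0151303
  w_III·L_III = 0.53 × 0.0724334 = 0.0383897
Evidence: 0.0277905 + 0.0151303 + 0.0383897 = 0.0813105
P(Intensity II | 4) = 0.0151303 / 0.0813105 ≈ 0.186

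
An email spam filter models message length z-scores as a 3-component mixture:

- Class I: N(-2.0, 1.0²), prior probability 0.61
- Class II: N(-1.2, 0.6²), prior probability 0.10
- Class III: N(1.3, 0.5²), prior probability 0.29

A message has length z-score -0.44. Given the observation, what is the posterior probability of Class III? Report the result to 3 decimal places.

By Bayes' theorem, P(k | x) = P(Z=k) f_k(x) / Σ_j P(Z=j) f_j(x).
Normal densities:
  f_I = 0.118157
  f_II = 0.298097
  f_III = 0.00187154
Unnormalised posteriors:
  P(Z=I)·f_I = 0.61 × 0.118157 = 0.0720759
  P(Z=II)·f_II = 0.10 × 0.298097 = 0.0298097
  P(Z=III)·f_III = 0.29 × 0.00187154 = 0.000542748
Evidence: 0.0720759 + 0.0298097 + 0.000542748 = 0.102428
So the posterior for Class III is 0.000542748 / 0.102428 ≈ 0.005.

0.005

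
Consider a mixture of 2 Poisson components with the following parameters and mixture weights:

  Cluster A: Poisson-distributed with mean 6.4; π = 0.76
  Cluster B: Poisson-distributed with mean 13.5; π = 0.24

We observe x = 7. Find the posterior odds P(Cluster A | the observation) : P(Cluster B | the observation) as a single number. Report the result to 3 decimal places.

The posterior odds equal the prior odds times the likelihood ratio: (π_i/π_j)·(f_i(x)/f_j(x)).
Evaluate each component's likelihood at the observed value:
  f_A = e^(−6.4)·6.4^7/7! = 0.144992
  f_B = e^(−13.5)·13.5^7/7! = 0.0222295
Posterior odds = (π_A·f_A) / (π_B·f_B) = (0.76·0.144992) / (0.24·0.0222295) = 0.110194 / 0.00533509 ≈ 20.655

20.655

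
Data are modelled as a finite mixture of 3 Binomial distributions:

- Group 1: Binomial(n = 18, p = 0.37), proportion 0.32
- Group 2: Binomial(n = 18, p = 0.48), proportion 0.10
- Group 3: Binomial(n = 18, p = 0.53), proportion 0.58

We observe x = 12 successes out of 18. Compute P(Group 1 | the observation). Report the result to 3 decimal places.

0.038

P(component k | x) = π_k·f_k(x) / marginal(x), where marginal(x) = Σ_j π_j·f_j(x).
Component likelihoods at x = 12 successes out of 18:
  L_1 = C(18,12)·0.37^12·0.63^6 = 18564·6.58295e-06·0.0625235 = 0.00764074
  L_2 = C(18,12)·0.48^12·0.52^6 = 18564·0.000149587·0.0197706 = 0.0549018
  L_3 = C(18,12)·0.53^12·0.47^6 = 18564·0.000491259·0.0107792 = 0.0983035
Weight by the priors:
  π_1·L_1 = 0.32 × 0.00764074 = 0.00244504
  π_2·L_2 = 0.10 × 0.0549018 = 0.00549018
  π_3·L_3 = 0.58 × 0.0983035 = 0.0570161
Normaliser: 0.00244504 + 0.00549018 + 0.0570161 = 0.0649513
P(Group 1 | data) ≈ 0.038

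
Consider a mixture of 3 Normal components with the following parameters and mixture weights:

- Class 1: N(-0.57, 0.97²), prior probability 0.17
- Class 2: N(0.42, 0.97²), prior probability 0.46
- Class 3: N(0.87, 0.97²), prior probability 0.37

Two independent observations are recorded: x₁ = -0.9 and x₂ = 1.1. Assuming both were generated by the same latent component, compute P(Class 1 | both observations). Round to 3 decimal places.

The responsibility of component k is π_k f_k(x) divided by Σ_j π_j f_j(x).
Since both observations come from the same component, the likelihood for component k is f_k(x₁)·f_k(x₂).
  f_1 = [0.388155] × [0.0934323] = 0.0362663
  f_2 = [0.162935] × [0.321679] = 0.0524129
  f_3 = [0.0778227] × [0.39988] = 0.0311198
Prior × likelihood for each component:
  π_1·f_1 = 0.17 × 0.0362663 = 0.00616527
  π_2·f_2 = 0.46 × 0.0524129 = 0.0241099
  π_3·f_3 = 0.37 × 0.0311198 = 0.0115143
Normaliser: 0.00616527 + 0.0241099 + 0.0115143 = 0.0417895
P(Class 1 | x₁, x₂) = 0.00616527 / 0.0417895 ≈ 0.148

0.148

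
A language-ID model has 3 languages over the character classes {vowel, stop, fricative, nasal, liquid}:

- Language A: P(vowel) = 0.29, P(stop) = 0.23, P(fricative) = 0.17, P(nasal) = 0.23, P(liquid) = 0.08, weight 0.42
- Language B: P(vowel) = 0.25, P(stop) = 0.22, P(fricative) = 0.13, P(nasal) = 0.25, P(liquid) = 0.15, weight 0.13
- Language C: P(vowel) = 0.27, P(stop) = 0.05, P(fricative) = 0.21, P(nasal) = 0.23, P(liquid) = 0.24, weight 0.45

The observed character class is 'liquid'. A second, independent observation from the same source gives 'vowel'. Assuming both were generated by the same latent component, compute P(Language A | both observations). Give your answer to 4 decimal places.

0.2226

The responsibility of component k is P(Z=k) f_k(x) divided by Σ_j P(Z=j) f_j(x).
Since both observations come from the same component, the likelihood for component k is f_k(x₁)·f_k(x₂).
  L_A = [0.08] × [0.29] = 0.0232
  L_B = [0.15] × [0.25] = 0.0375
  L_C = [0.24] × [0.27] = 0.0648
Unnormalised posteriors:
  P(Z=A)·L_A = 0.42 × 0.0232 = 0.009744
  P(Z=B)·L_B = 0.13 × 0.0375 = 0.004875
  P(Z=C)·L_C = 0.45 × 0.0648 = 0.02916
Evidence: 0.009744 + 0.004875 + 0.02916 = 0.043779
P(Language A | data) ≈ 0.2226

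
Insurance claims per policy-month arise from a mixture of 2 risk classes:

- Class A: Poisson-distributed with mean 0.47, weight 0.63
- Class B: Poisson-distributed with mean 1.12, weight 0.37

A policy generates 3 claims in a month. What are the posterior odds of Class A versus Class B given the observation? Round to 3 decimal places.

Posterior odds = (π_i f_i(x)) / (π_j f_j(x)); the normalising sum cancels.
Component likelihoods at x = 3 claims:
  p_A = 0.0108149
  p_B = 0.0763999
Odds = (0.63/0.37) × (0.0108149/0.0763999) = 1.7027 × 0.141557 ≈ 0.241

0.241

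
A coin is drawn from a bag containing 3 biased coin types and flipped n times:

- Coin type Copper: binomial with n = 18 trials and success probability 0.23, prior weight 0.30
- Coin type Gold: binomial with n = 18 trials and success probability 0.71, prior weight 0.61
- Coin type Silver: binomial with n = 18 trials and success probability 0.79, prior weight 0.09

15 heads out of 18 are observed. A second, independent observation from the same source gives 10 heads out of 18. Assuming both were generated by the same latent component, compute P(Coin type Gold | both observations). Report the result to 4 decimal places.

0.9424

Apply Bayes' rule: the posterior for each component is proportional to its prior times its likelihood at x.
Since both observations come from the same component, the likelihood for component k is f_k(x₁)·f_k(x₂).
  p_Copper = [C(18,15)·0.23^15·0.77^3 = 816·2.66635e-10·0.456533 = 9.93299e-08] × [0.00224007] = 2.22506e-10
  p_Gold = [C(18,15)·0.71^15·0.29^3 = 816·0.00587321·0.024389 = 0.116885] × [0.0712566] = 0.00832884
  p_Silver = [C(18,15)·0.79^15·0.21^3 = 816·0.0291344·0.009261 = 0.220168] × [0.0156705] = 0.00345014
Multiply by the mixture weights:
  π_Copper·p_Copper = 0.30 × 2.22506e-10 = 6.67518e-11
  π_Gold·p_Gold = 0.61 × 0.00832884 = 0.00508059
  π_Silver·p_Silver = 0.09 × 0.00345014 = 0.000310513
Marginal: 6.67518e-11 + 0.00508059 + 0.000310513 = 0.0053911
P(Coin type Gold | x₁,x₂) ≈ 0.9424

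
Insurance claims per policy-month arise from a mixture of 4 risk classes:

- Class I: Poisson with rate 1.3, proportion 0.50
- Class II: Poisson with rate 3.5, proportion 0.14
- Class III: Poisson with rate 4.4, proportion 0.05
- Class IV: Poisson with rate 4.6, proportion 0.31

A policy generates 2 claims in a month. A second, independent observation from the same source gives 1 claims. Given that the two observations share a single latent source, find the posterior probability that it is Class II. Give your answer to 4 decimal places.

Posterior ∝ prior × likelihood, so P(k | x) ∝ π_k f_k(x); normalise over all components.
Since both observations come from the same component, the likelihood for component k is f_k(x₁)·f_k(x₂).
  L_I = [e^(−1.3)·1.3^2/2! = 0.230289] × [0.354291] = 0.0815895
  L_II = [e^(−3.5)·3.5^2/2! = 0.184959] × [0.105691] = 0.0195485
  L_III = [e^(−4.4)·4.4^2/2! = 0.118845] × [0.0540203] = 0.00642002
  L_IV = [e^(−4.6)·4.6^2/2! = 0.106348] × [0.0462384] = 0.00491739
Multiply by the mixture weights:
  π_I·L_I = 0.50 × 0.0815895 = 0.0407948
  π_II·L_II = 0.14 × 0.0195485 = 0.00273679
  π_III·L_III = 0.05 × 0.00642002 = 0.000321001
  π_IV·L_IV = 0.31 × 0.00491739 = 0.00152439
Normaliser: 0.0407948 + 0.00273679 + 0.000321001 + 0.00152439 = 0.0453769
Responsibility of Class II: 0.00273679 / 0.0453769 ≈ 0.0603

0.0603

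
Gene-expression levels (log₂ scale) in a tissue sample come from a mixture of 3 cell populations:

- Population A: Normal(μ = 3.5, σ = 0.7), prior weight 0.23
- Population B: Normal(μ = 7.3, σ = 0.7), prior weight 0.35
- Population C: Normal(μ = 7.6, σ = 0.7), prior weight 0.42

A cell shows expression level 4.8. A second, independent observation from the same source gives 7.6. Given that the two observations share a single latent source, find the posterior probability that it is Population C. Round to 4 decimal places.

Apply Bayes' rule: the posterior for each component is proportional to its prior times its likelihood at x.
Since both observations come from the same component, the likelihood for component k is f_k(x₁)·f_k(x₂).
  f_A = [(1/(0.7·√(2π)))·exp(−(4.8−3.5)²/(2·0.7²)) = 0.569918·exp(-1.72449) = 0.101596] × [2.02457e-08] = 2.05687e-09
  f_B = [(1/(0.7·√(2π)))·exp(−(4.8−7.3)²/(2·0.7²)) = 0.569918·exp(-6.37755) = 0.000968449] × [0.51991] = 0.000503506
  f_C = [(1/(0.7·√(2π)))·exp(−(4.8−7.6)²/(2·0.7²)) = 0.569918·exp(-8.00000) = 0.000191186] × [0.569918] = 0.00010896
Unnormalised posteriors:
  w_A·f_A = 0.23 × 2.05687e-09 = 4.73081e-10
  w_B·f_B = 0.35 × 0.000503506 = 0.000176227
  w_C·f_C = 0.42 × 0.00010896 = 4.57633e-05
Denominator: 4.73081e-10 + 0.000176227 + 4.57633e-05 = 0.000221991
P(Population C | x₁, x₂) = 4.57633e-05 / 0.000221991 ≈ 0.2061

0.2061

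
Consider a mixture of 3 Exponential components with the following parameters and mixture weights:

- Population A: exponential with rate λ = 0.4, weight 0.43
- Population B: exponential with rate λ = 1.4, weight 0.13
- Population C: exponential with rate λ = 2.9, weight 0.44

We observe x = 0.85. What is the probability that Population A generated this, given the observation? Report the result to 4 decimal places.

By Bayes' theorem, P(k | x) = w_k f_k(x) / Σ_j w_j f_j(x).
Exponential densities:
  p_A = 0.4·e^(−0.4·0.85) = 0.4·e^(−0.3400) = 0.284708
  p_B = 1.4·e^(−1.4·0.85) = 1.4·e^(−1.1900) = 0.42591
  p_C = 2.9·e^(−2.9·0.85) = 2.9·e^(−2.4650) = 0.246526
Prior × likelihood for each component:
  w_A·p_A = 0.43 × 0.284708 = 0.122424
  w_B·p_B = 0.13 × 0.42591 = 0.0553683
  w_C·p_C = 0.44 × 0.246526 = 0.108471
Sum: 0.122424 + 0.0553683 + 0.108471 = 0.286264
Responsibility of Population A: 0.122424 / 0.286264 ≈ 0.4277

0.4277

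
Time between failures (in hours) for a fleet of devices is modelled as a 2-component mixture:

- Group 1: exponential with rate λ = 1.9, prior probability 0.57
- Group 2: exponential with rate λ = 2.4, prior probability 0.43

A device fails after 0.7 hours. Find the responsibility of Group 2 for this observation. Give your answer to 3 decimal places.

Apply Bayes' rule: the posterior for each component is proportional to its prior times its likelihood at x.
Evaluate each component's likelihood at the observed value:
  f_1 = 0.502507
  f_2 = 0.447298
Prior × likelihood for each component:
  π_1·f_1 = 0.57 × 0.502507 = 0.286429
  π_2·f_2 = 0.43 × 0.447298 = 0.192338
Denominator: 0.286429 + 0.192338 = 0.478767
P(Group 2 | data) = 0.192338 / 0.478767 ≈ 0.402

0.402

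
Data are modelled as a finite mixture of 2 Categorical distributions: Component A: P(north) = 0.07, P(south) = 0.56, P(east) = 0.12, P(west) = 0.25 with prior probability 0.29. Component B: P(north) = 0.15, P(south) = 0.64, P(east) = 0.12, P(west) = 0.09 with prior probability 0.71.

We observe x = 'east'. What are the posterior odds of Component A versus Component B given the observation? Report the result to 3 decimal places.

Posterior odds = (P(Z=i) f_i(x)) / (P(Z=j) f_j(x)); the normalising sum cancels.
Component likelihoods at x = 'east':
  p_A = P(east | comp) = 0.12
  p_B = P(east | comp) = 0.12
Odds = (0.29/0.71) × (0.12/0.12) = 0.408451 × 1 ≈ 0.408

0.408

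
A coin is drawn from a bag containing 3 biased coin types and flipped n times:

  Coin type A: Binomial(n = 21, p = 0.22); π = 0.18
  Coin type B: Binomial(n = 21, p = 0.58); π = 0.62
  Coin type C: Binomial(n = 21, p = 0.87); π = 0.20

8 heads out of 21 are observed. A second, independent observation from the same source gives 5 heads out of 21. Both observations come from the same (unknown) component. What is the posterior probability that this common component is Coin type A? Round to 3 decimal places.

0.984

Apply Bayes' rule: the posterior for each component is proportional to its prior times its likelihood at x.
Since both observations come from the same component, the likelihood for component k is f_k(x₁)·f_k(x₂).
  L_A = [C(21,8)·0.22^8·0.78^13 = 203490·5.48759e-06·0.0395576 = 0.0441727] × [0.196866] = 0.0086961
  L_B = [C(21,8)·0.58^8·0.42^13 = 203490·0.0128063·1.26544e-05 = 0.0329767] × [0.00125219] = 4.12933e-05
  L_C = [C(21,8)·0.87^8·0.13^13 = 203490·0.328212·3.02875e-12 = 2.02284e-07] × [6.7489e-11] = 1.36519e-17
Multiply by the mixture weights:
  π_A·L_A = 0.18 × 0.0086961 = 0.0015653
  π_B·L_B = 0.62 × 4.12933e-05 = 2.56018e-05
  π_C·L_C = 0.20 × 1.36519e-17 = 2.73038e-18
Sum: 0.0015653 + 2.56018e-05 + 2.73038e-18 = 0.0015909
Responsibility of Coin type A: 0.0015653 / 0.0015909 ≈ 0.984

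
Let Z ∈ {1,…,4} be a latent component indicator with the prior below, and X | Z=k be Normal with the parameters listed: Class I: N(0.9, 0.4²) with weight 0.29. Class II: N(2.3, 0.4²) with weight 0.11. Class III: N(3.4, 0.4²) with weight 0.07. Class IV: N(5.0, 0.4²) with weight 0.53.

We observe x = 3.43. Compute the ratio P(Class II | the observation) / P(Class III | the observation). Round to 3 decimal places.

Only the two components matter; the odds are (π_i f_i(x)) / (π_j f_j(x)).
Normal densities:
  p_I = 2.04993e-09
  p_II = 0.018445
  p_III = 0.994555
  p_IV = 0.000450361
Posterior odds = (π_II·p_II) / (π_III·p_III) = (0.11·0.018445) / (0.07·0.994555) = 0.00202895 / 0.0696188 ≈ 0.029

0.029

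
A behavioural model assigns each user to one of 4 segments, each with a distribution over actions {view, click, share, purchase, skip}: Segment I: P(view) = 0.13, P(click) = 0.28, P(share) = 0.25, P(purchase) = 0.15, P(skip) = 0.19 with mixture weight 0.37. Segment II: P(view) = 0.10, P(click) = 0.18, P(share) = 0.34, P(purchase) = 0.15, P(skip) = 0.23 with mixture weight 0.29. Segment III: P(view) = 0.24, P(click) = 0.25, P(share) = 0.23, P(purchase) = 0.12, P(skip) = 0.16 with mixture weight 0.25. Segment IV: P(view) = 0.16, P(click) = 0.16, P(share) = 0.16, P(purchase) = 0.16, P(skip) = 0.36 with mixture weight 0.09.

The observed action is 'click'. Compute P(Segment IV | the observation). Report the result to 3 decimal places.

0.062

Posterior ∝ prior × likelihood, so P(k | x) ∝ π_k f_k(x); normalise over all components.
Categorical probabilities:
  L_I = 0.28
  L_II = 0.18
  L_III = 0.25
  L_IV = 0.16
Weight by the priors:
  π_I·L_I = 0.37 × 0.28 = 0.1036
  π_II·L_II = 0.29 × 0.18 = 0.0522
  π_III·L_III = 0.25 × 0.25 = 0.0625
  π_IV·L_IV = 0.09 × 0.16 = 0.0144
Marginal: 0.1036 + 0.0522 + 0.0625 + 0.0144 = 0.2327
Responsibility of Segment IV: 0.0144 / 0.2327 ≈ 0.062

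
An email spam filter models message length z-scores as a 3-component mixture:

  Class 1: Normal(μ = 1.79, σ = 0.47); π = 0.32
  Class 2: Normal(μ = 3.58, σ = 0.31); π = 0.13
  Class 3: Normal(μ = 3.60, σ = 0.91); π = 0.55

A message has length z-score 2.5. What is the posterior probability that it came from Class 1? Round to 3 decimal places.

By Bayes' theorem, P(k | x) = π_k f_k(x) / Σ_j π_j f_j(x).
Normal densities:
  p_1 = (1/(0.47·√(2π)))·exp(−(2.5−1.79)²/(2·0.47²)) = 0.848813·exp(-1.14101) = 0.271192
  p_2 = (1/(0.31·√(2π)))·exp(−(2.5−3.58)²/(2·0.31²)) = 1.286911·exp(-6.06868) = 0.00297821
  p_3 = (1/(0.91·√(2π)))·exp(−(2.5−3.60)²/(2·0.91²)) = 0.438398·exp(-0.73059) = 0.211144
Weight by the priors:
  π_1·p_1 = 0.32 × 0.271192 = 0.0867813
  π_2·p_2 = 0.13 × 0.00297821 = 0.000387167
  π_3·p_3 = 0.55 × 0.211144 = 0.116129
Normaliser: 0.0867813 + 0.000387167 + 0.116129 = 0.203298
So the posterior for Class 1 is 0.0867813 / 0.203298 ≈ 0.427.

0.427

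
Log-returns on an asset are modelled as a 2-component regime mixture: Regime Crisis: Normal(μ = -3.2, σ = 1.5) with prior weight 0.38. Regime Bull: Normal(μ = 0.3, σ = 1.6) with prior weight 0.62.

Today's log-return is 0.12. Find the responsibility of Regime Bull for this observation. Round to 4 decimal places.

0.9462

Posterior ∝ prior × likelihood, so P(k | x) ∝ π_k f_k(x); normalise over all components.
Component likelihoods at x = 0.12:
  p_Crisis = (1/(1.5·√(2π)))·exp(−(0.12−-3.2)²/(2·1.5²)) = 0.265962·exp(-2.44942) = 0.022964
  p_Bull = (1/(1.6·√(2π)))·exp(−(0.12−0.3)²/(2·1.6²)) = 0.249339·exp(-0.00633) = 0.247766
Prior × likelihood for each component:
  π_Crisis·p_Crisis = 0.38 × 0.022964 = 0.00872633
  π_Bull·p_Bull = 0.62 × 0.247766 = 0.153615
Denominator: 0.00872633 + 0.153615 = 0.162341
So the posterior for Regime Bull is 0.153615 / 0.162341 ≈ 0.9462.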